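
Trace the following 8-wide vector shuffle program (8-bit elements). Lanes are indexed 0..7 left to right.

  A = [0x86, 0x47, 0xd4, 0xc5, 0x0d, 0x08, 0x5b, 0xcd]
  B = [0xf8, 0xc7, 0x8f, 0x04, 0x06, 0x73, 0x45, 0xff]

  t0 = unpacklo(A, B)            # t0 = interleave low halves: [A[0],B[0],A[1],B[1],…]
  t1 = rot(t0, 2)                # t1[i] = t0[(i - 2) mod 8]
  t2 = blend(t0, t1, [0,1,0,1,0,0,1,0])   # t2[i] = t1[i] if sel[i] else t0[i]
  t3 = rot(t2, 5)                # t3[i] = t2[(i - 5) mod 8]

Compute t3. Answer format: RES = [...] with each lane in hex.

RES = [ 0xf8  0xd4  0x8f  0xd4  0x04  0x86  0x04  0x47 ]

t0 = [0x86, 0xf8, 0x47, 0xc7, 0xd4, 0x8f, 0xc5, 0x04]
t1 = [0xc5, 0x04, 0x86, 0xf8, 0x47, 0xc7, 0xd4, 0x8f]
t2 = [0x86, 0x04, 0x47, 0xf8, 0xd4, 0x8f, 0xd4, 0x04]
t3 = [0xf8, 0xd4, 0x8f, 0xd4, 0x04, 0x86, 0x04, 0x47]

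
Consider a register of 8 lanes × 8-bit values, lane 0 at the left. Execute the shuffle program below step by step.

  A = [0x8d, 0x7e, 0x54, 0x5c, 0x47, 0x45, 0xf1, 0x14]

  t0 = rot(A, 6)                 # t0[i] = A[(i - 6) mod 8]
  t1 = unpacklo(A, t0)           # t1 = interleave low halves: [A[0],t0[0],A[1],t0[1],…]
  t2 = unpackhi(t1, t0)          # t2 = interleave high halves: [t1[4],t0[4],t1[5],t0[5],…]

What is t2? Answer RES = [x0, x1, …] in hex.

RES = [ 0x54  0xf1  0x47  0x14  0x5c  0x8d  0x45  0x7e ]

→ t0 |54|5c|47|45|f1|14|8d|7e|
→ t1 |8d|54|7e|5c|54|47|5c|45|
→ t2 |54|f1|47|14|5c|8d|45|7e|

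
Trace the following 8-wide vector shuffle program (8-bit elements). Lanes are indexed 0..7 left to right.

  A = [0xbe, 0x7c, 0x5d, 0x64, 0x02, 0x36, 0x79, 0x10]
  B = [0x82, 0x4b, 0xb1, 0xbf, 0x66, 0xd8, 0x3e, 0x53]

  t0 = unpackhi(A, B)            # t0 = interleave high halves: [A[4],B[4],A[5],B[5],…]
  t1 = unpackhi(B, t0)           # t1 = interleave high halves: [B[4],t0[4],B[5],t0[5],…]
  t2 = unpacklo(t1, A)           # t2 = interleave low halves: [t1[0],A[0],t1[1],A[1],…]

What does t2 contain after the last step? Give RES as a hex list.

t0 = [0x02, 0x66, 0x36, 0xd8, 0x79, 0x3e, 0x10, 0x53]
t1 = [0x66, 0x79, 0xd8, 0x3e, 0x3e, 0x10, 0x53, 0x53]
t2 = [0x66, 0xbe, 0x79, 0x7c, 0xd8, 0x5d, 0x3e, 0x64]

RES = [ 0x66  0xbe  0x79  0x7c  0xd8  0x5d  0x3e  0x64 ]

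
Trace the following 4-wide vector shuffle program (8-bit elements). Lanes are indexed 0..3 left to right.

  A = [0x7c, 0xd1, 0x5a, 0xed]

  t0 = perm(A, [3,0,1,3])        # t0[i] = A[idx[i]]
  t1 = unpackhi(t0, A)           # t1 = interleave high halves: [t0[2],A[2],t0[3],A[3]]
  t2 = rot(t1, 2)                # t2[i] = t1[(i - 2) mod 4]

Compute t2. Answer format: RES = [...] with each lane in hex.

RES = [ 0xed  0xed  0xd1  0x5a ]

  t0: ed 7c d1 ed
  t1: d1 5a ed ed
  t2: ed ed d1 5a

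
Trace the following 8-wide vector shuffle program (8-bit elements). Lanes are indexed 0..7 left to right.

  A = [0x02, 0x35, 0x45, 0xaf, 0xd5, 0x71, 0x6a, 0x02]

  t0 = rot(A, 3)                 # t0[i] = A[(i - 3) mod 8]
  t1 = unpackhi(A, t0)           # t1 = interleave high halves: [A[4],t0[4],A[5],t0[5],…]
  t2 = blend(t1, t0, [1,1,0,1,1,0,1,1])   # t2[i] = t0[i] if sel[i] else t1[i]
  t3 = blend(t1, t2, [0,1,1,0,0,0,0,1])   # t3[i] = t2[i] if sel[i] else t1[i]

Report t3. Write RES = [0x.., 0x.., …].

t0 = [0x71, 0x6a, 0x02, 0x02, 0x35, 0x45, 0xaf, 0xd5]
t1 = [0xd5, 0x35, 0x71, 0x45, 0x6a, 0xaf, 0x02, 0xd5]
t2 = [0x71, 0x6a, 0x71, 0x02, 0x35, 0xaf, 0xaf, 0xd5]
t3 = [0xd5, 0x6a, 0x71, 0x45, 0x6a, 0xaf, 0x02, 0xd5]

RES = [ 0xd5  0x6a  0x71  0x45  0x6a  0xaf  0x02  0xd5 ]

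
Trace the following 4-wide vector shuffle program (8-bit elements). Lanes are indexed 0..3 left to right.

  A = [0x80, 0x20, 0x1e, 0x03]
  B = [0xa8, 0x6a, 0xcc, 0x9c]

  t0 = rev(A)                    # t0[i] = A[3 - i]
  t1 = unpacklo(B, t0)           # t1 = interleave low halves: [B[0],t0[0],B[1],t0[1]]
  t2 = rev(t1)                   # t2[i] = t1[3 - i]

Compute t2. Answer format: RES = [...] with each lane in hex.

→ t0 |03|1e|20|80|
→ t1 |a8|03|6a|1e|
→ t2 |1e|6a|03|a8|

RES = [0x1e, 0x6a, 0x03, 0xa8]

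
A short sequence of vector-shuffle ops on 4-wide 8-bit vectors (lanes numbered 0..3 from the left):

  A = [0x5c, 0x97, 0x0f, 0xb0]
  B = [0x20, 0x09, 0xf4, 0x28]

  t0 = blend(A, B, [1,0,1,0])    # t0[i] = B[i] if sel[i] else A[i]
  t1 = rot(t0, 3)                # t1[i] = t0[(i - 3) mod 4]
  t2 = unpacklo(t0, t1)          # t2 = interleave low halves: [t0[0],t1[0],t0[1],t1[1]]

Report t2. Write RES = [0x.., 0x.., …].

RES = [0x20, 0x97, 0x97, 0xf4]

t0 = [0x20, 0x97, 0xf4, 0xb0]
t1 = [0x97, 0xf4, 0xb0, 0x20]
t2 = [0x20, 0x97, 0x97, 0xf4]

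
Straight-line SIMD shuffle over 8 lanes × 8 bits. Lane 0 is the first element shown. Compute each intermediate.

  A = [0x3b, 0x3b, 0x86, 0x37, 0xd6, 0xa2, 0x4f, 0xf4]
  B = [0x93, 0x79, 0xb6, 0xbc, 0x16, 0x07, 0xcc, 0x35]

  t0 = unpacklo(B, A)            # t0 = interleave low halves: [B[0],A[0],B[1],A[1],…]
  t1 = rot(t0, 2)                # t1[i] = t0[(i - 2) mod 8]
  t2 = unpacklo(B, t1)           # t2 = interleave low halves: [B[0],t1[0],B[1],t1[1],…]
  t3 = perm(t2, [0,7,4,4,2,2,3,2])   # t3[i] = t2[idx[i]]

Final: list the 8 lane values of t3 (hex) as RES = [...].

→ t0 |93|3b|79|3b|b6|86|bc|37|
→ t1 |bc|37|93|3b|79|3b|b6|86|
→ t2 |93|bc|79|37|b6|93|bc|3b|
→ t3 |93|3b|b6|b6|79|79|37|79|

RES = [0x93, 0x3b, 0xb6, 0xb6, 0x79, 0x79, 0x37, 0x79]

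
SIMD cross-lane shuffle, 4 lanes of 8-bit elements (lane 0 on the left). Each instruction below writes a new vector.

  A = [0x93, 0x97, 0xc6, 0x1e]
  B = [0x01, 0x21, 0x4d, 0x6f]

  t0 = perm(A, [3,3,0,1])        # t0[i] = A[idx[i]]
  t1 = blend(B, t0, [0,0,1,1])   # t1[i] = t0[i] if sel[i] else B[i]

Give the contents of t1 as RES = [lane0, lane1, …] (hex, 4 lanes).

t0 = [0x1e, 0x1e, 0x93, 0x97]
t1 = [0x01, 0x21, 0x93, 0x97]

RES = [0x01, 0x21, 0x93, 0x97]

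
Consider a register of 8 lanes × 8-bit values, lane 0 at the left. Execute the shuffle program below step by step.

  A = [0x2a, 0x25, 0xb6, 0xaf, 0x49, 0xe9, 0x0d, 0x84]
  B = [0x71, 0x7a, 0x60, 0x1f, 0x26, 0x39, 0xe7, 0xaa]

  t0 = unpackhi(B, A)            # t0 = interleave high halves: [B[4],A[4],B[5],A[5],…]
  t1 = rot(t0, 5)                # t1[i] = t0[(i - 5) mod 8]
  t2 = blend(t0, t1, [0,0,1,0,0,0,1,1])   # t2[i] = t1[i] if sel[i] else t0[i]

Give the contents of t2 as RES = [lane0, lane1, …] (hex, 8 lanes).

RES = [ 0x26  0x49  0x0d  0xe9  0xe7  0x0d  0x49  0x39 ]

t0 = [0x26, 0x49, 0x39, 0xe9, 0xe7, 0x0d, 0xaa, 0x84]
t1 = [0xe9, 0xe7, 0x0d, 0xaa, 0x84, 0x26, 0x49, 0x39]
t2 = [0x26, 0x49, 0x0d, 0xe9, 0xe7, 0x0d, 0x49, 0x39]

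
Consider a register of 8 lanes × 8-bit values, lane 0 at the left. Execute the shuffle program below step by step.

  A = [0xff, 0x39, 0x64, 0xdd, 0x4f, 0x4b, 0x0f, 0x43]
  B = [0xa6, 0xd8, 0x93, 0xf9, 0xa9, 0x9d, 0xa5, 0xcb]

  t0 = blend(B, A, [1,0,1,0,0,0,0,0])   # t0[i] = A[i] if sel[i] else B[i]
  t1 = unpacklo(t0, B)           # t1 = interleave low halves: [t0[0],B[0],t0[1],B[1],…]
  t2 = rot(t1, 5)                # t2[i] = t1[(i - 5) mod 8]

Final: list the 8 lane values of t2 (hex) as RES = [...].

RES = [0xd8, 0x64, 0x93, 0xf9, 0xf9, 0xff, 0xa6, 0xd8]

t0 = [0xff, 0xd8, 0x64, 0xf9, 0xa9, 0x9d, 0xa5, 0xcb]
t1 = [0xff, 0xa6, 0xd8, 0xd8, 0x64, 0x93, 0xf9, 0xf9]
t2 = [0xd8, 0x64, 0x93, 0xf9, 0xf9, 0xff, 0xa6, 0xd8]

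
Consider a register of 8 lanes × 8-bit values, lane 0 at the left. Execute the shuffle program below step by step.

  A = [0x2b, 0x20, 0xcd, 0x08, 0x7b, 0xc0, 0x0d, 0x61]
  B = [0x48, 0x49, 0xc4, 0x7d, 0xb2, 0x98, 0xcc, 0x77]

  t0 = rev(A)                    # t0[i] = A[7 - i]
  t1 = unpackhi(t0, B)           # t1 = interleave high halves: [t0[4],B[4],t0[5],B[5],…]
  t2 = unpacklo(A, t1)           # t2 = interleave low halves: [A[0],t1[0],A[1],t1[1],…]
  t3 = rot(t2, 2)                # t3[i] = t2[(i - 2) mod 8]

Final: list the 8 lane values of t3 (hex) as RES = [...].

t0 = [0x61, 0x0d, 0xc0, 0x7b, 0x08, 0xcd, 0x20, 0x2b]
t1 = [0x08, 0xb2, 0xcd, 0x98, 0x20, 0xcc, 0x2b, 0x77]
t2 = [0x2b, 0x08, 0x20, 0xb2, 0xcd, 0xcd, 0x08, 0x98]
t3 = [0x08, 0x98, 0x2b, 0x08, 0x20, 0xb2, 0xcd, 0xcd]

RES = [ 0x08  0x98  0x2b  0x08  0x20  0xb2  0xcd  0xcd ]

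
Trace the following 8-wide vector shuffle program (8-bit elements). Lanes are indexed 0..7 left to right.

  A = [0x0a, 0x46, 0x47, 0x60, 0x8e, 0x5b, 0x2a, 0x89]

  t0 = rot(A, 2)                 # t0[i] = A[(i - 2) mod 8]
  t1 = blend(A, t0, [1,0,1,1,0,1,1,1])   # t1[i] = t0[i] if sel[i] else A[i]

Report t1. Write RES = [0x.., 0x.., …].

→ t0 |2a|89|0a|46|47|60|8e|5b|
→ t1 |2a|46|0a|46|8e|60|8e|5b|

RES = [ 0x2a  0x46  0x0a  0x46  0x8e  0x60  0x8e  0x5b ]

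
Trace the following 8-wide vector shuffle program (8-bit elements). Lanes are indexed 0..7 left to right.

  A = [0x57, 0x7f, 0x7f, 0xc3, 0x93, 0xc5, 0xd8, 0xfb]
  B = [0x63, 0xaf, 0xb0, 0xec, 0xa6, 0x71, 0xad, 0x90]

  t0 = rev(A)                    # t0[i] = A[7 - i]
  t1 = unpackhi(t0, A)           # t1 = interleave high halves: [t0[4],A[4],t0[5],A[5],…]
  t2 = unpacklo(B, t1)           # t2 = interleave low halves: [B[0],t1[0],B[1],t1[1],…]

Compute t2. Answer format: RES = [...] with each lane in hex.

  t0: fb d8 c5 93 c3 7f 7f 57
  t1: c3 93 7f c5 7f d8 57 fb
  t2: 63 c3 af 93 b0 7f ec c5

RES = [ 0x63  0xc3  0xaf  0x93  0xb0  0x7f  0xec  0xc5 ]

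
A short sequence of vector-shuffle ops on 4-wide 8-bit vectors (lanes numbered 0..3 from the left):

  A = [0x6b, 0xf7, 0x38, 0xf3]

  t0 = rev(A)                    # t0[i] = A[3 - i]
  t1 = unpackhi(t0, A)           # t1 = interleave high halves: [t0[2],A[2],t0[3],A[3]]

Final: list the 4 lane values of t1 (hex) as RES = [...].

RES = [0xf7, 0x38, 0x6b, 0xf3]

t0 = [0xf3, 0x38, 0xf7, 0x6b]
t1 = [0xf7, 0x38, 0x6b, 0xf3]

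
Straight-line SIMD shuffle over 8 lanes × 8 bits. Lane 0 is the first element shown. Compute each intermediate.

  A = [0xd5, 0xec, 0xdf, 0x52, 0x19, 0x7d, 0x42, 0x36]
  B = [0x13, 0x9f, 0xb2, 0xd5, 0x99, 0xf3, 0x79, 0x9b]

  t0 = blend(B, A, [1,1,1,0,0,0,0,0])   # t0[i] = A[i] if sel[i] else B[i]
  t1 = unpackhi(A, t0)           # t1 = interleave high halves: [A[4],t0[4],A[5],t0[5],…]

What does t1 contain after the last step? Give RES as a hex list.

RES = [0x19, 0x99, 0x7d, 0xf3, 0x42, 0x79, 0x36, 0x9b]

  t0: d5 ec df d5 99 f3 79 9b
  t1: 19 99 7d f3 42 79 36 9b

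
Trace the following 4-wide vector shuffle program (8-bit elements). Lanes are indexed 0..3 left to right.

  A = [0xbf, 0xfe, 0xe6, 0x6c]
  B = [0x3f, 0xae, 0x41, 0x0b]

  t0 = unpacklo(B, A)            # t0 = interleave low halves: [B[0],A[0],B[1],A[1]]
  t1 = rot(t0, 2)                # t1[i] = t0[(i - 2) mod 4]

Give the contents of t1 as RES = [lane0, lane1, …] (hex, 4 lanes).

→ t0 |3f|bf|ae|fe|
→ t1 |ae|fe|3f|bf|

RES = [0xae, 0xfe, 0x3f, 0xbf]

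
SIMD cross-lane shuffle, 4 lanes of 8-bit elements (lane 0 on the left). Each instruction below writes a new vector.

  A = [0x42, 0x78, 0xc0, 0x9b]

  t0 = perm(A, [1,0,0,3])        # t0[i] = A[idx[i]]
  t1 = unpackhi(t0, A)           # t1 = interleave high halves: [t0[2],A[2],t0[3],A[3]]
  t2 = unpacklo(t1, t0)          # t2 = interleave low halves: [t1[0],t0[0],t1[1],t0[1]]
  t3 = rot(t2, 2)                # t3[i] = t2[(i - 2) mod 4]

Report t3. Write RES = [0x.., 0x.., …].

  t0: 78 42 42 9b
  t1: 42 c0 9b 9b
  t2: 42 78 c0 42
  t3: c0 42 42 78

RES = [ 0xc0  0x42  0x42  0x78 ]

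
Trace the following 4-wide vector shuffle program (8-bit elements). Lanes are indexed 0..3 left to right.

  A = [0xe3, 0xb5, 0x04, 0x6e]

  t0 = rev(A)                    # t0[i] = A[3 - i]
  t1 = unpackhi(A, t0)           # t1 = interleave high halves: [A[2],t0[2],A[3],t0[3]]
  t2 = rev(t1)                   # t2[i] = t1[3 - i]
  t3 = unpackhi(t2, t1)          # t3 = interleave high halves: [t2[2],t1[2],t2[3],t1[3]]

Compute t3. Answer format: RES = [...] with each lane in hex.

  t0: 6e 04 b5 e3
  t1: 04 b5 6e e3
  t2: e3 6e b5 04
  t3: b5 6e 04 e3

RES = [0xb5, 0x6e, 0x04, 0xe3]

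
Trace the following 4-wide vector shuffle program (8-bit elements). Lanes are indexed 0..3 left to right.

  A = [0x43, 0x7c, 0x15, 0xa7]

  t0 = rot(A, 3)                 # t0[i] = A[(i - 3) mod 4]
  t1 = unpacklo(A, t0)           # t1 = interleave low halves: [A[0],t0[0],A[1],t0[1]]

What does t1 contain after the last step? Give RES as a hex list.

t0 = [0x7c, 0x15, 0xa7, 0x43]
t1 = [0x43, 0x7c, 0x7c, 0x15]

RES = [ 0x43  0x7c  0x7c  0x15 ]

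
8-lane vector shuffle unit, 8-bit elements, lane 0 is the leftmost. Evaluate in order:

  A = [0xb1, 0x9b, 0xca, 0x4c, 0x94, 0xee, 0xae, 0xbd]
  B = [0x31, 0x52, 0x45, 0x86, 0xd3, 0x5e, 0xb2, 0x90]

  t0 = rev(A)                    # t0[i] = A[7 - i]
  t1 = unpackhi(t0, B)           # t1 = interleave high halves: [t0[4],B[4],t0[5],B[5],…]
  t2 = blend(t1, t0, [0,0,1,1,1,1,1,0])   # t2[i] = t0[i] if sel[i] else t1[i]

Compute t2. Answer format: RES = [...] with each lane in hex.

RES = [ 0x4c  0xd3  0xee  0x94  0x4c  0xca  0x9b  0x90 ]

→ t0 |bd|ae|ee|94|4c|ca|9b|b1|
→ t1 |4c|d3|ca|5e|9b|b2|b1|90|
→ t2 |4c|d3|ee|94|4c|ca|9b|90|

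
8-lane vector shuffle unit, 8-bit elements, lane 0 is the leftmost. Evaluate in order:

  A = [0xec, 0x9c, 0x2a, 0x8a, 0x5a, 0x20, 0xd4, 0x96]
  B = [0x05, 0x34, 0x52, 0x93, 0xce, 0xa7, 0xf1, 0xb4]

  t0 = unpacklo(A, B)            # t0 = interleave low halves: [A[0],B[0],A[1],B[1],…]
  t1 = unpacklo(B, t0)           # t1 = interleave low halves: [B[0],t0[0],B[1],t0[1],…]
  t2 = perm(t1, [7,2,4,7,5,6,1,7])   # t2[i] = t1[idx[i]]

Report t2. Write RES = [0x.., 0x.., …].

→ t0 |ec|05|9c|34|2a|52|8a|93|
→ t1 |05|ec|34|05|52|9c|93|34|
→ t2 |34|34|52|34|9c|93|ec|34|

RES = [ 0x34  0x34  0x52  0x34  0x9c  0x93  0xec  0x34 ]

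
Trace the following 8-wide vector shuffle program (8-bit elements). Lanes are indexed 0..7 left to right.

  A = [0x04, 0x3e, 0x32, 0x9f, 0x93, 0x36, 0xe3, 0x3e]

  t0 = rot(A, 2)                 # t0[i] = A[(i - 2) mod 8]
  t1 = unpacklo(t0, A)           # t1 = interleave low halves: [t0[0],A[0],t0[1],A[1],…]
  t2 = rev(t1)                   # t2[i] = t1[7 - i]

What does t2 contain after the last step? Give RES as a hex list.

RES = [0x9f, 0x3e, 0x32, 0x04, 0x3e, 0x3e, 0x04, 0xe3]

  t0: e3 3e 04 3e 32 9f 93 36
  t1: e3 04 3e 3e 04 32 3e 9f
  t2: 9f 3e 32 04 3e 3e 04 e3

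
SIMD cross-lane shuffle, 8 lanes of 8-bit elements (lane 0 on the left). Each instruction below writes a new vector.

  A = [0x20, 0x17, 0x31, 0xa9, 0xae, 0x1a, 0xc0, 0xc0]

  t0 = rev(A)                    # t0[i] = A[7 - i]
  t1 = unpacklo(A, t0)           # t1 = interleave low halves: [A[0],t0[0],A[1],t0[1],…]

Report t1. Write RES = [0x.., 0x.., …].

  t0: c0 c0 1a ae a9 31 17 20
  t1: 20 c0 17 c0 31 1a a9 ae

RES = [0x20, 0xc0, 0x17, 0xc0, 0x31, 0x1a, 0xa9, 0xae]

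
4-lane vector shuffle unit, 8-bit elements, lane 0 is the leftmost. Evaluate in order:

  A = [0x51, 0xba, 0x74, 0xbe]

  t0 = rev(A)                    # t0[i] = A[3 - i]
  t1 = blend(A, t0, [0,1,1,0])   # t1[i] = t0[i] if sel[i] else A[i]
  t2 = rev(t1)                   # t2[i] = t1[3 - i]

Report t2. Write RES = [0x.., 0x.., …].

t0 = [0xbe, 0x74, 0xba, 0x51]
t1 = [0x51, 0x74, 0xba, 0xbe]
t2 = [0xbe, 0xba, 0x74, 0x51]

RES = [ 0xbe  0xba  0x74  0x51 ]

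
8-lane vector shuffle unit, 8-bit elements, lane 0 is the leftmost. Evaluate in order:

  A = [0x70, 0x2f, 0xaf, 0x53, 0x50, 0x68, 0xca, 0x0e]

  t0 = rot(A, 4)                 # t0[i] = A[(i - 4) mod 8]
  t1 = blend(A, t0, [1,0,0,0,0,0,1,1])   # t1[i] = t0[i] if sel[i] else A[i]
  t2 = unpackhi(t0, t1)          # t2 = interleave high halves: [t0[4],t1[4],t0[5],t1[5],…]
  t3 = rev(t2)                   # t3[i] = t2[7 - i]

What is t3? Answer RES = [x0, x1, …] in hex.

→ t0 |50|68|ca|0e|70|2f|af|53|
→ t1 |50|2f|af|53|50|68|af|53|
→ t2 |70|50|2f|68|af|af|53|53|
→ t3 |53|53|af|af|68|2f|50|70|

RES = [0x53, 0x53, 0xaf, 0xaf, 0x68, 0x2f, 0x50, 0x70]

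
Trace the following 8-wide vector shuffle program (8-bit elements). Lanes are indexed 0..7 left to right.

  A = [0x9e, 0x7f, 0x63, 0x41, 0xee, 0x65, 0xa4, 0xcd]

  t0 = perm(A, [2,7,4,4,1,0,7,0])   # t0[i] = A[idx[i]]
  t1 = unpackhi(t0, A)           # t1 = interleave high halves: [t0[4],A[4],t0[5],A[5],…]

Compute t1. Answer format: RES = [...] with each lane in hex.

RES = [ 0x7f  0xee  0x9e  0x65  0xcd  0xa4  0x9e  0xcd ]

t0 = [0x63, 0xcd, 0xee, 0xee, 0x7f, 0x9e, 0xcd, 0x9e]
t1 = [0x7f, 0xee, 0x9e, 0x65, 0xcd, 0xa4, 0x9e, 0xcd]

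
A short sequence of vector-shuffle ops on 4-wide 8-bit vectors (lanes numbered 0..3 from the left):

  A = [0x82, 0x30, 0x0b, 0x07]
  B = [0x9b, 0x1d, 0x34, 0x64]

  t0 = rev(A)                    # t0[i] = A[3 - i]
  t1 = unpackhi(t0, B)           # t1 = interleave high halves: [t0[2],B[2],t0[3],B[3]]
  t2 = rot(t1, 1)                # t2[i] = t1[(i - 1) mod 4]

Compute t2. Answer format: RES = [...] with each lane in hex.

RES = [0x64, 0x30, 0x34, 0x82]

t0 = [0x07, 0x0b, 0x30, 0x82]
t1 = [0x30, 0x34, 0x82, 0x64]
t2 = [0x64, 0x30, 0x34, 0x82]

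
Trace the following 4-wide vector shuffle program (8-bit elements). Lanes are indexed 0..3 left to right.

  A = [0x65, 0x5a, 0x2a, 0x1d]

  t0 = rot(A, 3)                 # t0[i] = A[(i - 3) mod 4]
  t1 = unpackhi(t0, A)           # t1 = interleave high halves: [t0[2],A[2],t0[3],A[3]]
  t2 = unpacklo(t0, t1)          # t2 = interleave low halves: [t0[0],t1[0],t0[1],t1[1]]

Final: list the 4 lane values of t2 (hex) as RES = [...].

t0 = [0x5a, 0x2a, 0x1d, 0x65]
t1 = [0x1d, 0x2a, 0x65, 0x1d]
t2 = [0x5a, 0x1d, 0x2a, 0x2a]

RES = [0x5a, 0x1d, 0x2a, 0x2a]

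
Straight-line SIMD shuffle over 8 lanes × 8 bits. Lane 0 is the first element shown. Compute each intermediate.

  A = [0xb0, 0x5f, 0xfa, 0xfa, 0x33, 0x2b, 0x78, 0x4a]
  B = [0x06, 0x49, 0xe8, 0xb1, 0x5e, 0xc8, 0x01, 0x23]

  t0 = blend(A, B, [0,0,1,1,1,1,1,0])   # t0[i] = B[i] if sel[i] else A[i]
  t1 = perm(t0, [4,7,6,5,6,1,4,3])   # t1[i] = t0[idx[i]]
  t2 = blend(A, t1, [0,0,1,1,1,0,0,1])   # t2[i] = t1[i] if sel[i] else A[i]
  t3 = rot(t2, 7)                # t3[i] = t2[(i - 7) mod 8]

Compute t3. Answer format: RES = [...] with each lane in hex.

RES = [ 0x5f  0x01  0xc8  0x01  0x2b  0x78  0xb1  0xb0 ]

  t0: b0 5f e8 b1 5e c8 01 4a
  t1: 5e 4a 01 c8 01 5f 5e b1
  t2: b0 5f 01 c8 01 2b 78 b1
  t3: 5f 01 c8 01 2b 78 b1 b0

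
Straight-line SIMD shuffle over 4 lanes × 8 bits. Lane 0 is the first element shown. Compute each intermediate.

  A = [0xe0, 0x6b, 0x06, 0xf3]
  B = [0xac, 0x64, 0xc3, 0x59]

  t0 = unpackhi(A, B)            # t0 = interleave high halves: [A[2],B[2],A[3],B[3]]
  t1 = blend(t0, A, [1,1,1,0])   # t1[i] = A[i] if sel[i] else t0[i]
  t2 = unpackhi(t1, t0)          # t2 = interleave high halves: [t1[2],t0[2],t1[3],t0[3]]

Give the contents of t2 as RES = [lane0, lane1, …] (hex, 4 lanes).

RES = [0x06, 0xf3, 0x59, 0x59]

→ t0 |06|c3|f3|59|
→ t1 |e0|6b|06|59|
→ t2 |06|f3|59|59|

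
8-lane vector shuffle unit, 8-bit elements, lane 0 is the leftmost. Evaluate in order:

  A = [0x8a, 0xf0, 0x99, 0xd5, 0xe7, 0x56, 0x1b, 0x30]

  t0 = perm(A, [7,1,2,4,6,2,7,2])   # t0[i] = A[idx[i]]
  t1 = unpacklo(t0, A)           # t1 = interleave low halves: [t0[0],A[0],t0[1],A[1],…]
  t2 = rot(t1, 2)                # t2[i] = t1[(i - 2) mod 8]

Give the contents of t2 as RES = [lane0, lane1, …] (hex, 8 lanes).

RES = [ 0xe7  0xd5  0x30  0x8a  0xf0  0xf0  0x99  0x99 ]

t0 = [0x30, 0xf0, 0x99, 0xe7, 0x1b, 0x99, 0x30, 0x99]
t1 = [0x30, 0x8a, 0xf0, 0xf0, 0x99, 0x99, 0xe7, 0xd5]
t2 = [0xe7, 0xd5, 0x30, 0x8a, 0xf0, 0xf0, 0x99, 0x99]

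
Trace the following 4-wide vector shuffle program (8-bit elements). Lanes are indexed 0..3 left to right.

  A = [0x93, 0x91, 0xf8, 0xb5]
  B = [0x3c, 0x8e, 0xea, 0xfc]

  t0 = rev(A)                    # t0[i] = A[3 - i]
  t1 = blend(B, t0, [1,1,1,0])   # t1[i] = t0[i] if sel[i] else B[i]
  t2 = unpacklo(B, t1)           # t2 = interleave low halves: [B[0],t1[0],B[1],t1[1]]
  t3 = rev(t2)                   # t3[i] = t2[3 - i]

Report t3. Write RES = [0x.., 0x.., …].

→ t0 |b5|f8|91|93|
→ t1 |b5|f8|91|fc|
→ t2 |3c|b5|8e|f8|
→ t3 |f8|8e|b5|3c|

RES = [0xf8, 0x8e, 0xb5, 0x3c]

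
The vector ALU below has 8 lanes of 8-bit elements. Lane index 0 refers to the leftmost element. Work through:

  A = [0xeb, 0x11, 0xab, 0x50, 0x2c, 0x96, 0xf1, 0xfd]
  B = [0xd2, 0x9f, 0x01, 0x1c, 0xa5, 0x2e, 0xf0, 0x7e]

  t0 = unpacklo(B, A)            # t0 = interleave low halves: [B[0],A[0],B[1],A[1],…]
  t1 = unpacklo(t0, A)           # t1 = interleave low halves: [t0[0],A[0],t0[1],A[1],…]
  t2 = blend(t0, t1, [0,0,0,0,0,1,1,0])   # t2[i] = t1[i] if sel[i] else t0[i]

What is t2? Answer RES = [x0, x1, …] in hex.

RES = [ 0xd2  0xeb  0x9f  0x11  0x01  0xab  0x11  0x50 ]

→ t0 |d2|eb|9f|11|01|ab|1c|50|
→ t1 |d2|eb|eb|11|9f|ab|11|50|
→ t2 |d2|eb|9f|11|01|ab|11|50|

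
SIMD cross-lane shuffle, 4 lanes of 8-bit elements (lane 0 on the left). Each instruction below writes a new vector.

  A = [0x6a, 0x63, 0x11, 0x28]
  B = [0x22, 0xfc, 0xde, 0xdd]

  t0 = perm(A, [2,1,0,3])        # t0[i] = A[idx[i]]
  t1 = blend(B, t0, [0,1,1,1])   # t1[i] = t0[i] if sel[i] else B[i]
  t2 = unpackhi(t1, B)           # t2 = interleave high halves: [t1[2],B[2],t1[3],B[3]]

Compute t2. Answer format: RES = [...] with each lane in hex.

  t0: 11 63 6a 28
  t1: 22 63 6a 28
  t2: 6a de 28 dd

RES = [ 0x6a  0xde  0x28  0xdd ]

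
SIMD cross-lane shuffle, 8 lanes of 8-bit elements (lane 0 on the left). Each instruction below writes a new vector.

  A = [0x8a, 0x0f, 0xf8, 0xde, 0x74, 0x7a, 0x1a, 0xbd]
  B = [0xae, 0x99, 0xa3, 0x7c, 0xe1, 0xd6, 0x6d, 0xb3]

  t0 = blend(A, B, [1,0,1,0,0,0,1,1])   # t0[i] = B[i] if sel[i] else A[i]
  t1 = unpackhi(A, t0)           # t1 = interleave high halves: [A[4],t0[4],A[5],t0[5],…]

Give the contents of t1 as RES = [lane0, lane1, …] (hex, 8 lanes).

RES = [ 0x74  0x74  0x7a  0x7a  0x1a  0x6d  0xbd  0xb3 ]

  t0: ae 0f a3 de 74 7a 6d b3
  t1: 74 74 7a 7a 1a 6d bd b3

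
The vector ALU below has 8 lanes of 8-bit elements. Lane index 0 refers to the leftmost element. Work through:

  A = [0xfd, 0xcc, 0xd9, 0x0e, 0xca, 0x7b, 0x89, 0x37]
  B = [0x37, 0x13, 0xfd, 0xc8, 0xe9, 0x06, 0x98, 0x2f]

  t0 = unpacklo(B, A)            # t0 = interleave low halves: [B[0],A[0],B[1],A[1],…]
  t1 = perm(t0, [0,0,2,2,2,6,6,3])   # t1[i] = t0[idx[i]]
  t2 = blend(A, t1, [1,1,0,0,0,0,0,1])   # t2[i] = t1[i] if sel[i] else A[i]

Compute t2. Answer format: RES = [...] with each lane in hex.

RES = [ 0x37  0x37  0xd9  0x0e  0xca  0x7b  0x89  0xcc ]

  t0: 37 fd 13 cc fd d9 c8 0e
  t1: 37 37 13 13 13 c8 c8 cc
  t2: 37 37 d9 0e ca 7b 89 cc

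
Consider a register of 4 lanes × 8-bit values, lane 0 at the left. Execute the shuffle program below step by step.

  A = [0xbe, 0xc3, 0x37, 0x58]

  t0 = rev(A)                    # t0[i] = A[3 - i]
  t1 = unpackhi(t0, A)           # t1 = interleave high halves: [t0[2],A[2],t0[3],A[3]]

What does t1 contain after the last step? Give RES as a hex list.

t0 = [0x58, 0x37, 0xc3, 0xbe]
t1 = [0xc3, 0x37, 0xbe, 0x58]

RES = [ 0xc3  0x37  0xbe  0x58 ]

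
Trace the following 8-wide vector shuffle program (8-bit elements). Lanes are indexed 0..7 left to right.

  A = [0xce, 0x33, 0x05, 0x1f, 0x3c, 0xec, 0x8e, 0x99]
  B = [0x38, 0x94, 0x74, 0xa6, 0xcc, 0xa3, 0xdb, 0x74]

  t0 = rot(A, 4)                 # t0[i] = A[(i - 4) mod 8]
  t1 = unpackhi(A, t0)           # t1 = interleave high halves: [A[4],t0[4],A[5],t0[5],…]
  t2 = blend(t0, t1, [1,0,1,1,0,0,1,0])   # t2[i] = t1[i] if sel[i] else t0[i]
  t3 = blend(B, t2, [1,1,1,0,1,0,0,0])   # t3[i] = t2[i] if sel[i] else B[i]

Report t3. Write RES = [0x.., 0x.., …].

RES = [0x3c, 0xec, 0xec, 0xa6, 0xce, 0xa3, 0xdb, 0x74]

  t0: 3c ec 8e 99 ce 33 05 1f
  t1: 3c ce ec 33 8e 05 99 1f
  t2: 3c ec ec 33 ce 33 99 1f
  t3: 3c ec ec a6 ce a3 db 74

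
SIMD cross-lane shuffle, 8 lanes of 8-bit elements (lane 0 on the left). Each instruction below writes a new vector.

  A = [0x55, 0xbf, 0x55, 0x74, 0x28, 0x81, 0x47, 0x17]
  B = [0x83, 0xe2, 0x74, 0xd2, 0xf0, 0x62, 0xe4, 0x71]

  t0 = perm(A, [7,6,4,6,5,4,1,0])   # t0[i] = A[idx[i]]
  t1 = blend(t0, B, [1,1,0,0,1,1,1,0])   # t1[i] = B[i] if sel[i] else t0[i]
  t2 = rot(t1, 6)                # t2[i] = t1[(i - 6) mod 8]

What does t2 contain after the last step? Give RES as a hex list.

  t0: 17 47 28 47 81 28 bf 55
  t1: 83 e2 28 47 f0 62 e4 55
  t2: 28 47 f0 62 e4 55 83 e2

RES = [ 0x28  0x47  0xf0  0x62  0xe4  0x55  0x83  0xe2 ]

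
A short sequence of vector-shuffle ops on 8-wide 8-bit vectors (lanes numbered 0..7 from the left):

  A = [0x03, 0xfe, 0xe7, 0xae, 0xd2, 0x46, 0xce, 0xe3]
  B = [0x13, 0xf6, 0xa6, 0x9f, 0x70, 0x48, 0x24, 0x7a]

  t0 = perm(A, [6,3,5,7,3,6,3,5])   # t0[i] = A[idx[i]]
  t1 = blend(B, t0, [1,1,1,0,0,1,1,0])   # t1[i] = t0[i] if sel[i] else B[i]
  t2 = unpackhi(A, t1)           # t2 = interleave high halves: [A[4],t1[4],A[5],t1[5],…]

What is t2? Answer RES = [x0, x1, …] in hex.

→ t0 |ce|ae|46|e3|ae|ce|ae|46|
→ t1 |ce|ae|46|9f|70|ce|ae|7a|
→ t2 |d2|70|46|ce|ce|ae|e3|7a|

RES = [0xd2, 0x70, 0x46, 0xce, 0xce, 0xae, 0xe3, 0x7a]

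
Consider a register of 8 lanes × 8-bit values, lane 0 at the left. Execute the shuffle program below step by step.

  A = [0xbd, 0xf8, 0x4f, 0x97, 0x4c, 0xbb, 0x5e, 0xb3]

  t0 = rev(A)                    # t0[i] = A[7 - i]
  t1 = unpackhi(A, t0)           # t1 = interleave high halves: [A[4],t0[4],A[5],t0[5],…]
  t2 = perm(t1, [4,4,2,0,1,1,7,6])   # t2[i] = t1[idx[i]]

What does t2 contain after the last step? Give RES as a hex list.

RES = [ 0x5e  0x5e  0xbb  0x4c  0x97  0x97  0xbd  0xb3 ]

  t0: b3 5e bb 4c 97 4f f8 bd
  t1: 4c 97 bb 4f 5e f8 b3 bd
  t2: 5e 5e bb 4c 97 97 bd b3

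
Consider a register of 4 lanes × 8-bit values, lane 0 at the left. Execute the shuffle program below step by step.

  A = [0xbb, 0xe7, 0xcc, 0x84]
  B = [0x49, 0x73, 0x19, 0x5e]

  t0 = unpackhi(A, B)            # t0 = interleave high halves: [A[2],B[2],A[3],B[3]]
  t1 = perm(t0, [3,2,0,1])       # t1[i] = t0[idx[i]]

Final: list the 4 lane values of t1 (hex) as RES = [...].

RES = [ 0x5e  0x84  0xcc  0x19 ]

  t0: cc 19 84 5e
  t1: 5e 84 cc 19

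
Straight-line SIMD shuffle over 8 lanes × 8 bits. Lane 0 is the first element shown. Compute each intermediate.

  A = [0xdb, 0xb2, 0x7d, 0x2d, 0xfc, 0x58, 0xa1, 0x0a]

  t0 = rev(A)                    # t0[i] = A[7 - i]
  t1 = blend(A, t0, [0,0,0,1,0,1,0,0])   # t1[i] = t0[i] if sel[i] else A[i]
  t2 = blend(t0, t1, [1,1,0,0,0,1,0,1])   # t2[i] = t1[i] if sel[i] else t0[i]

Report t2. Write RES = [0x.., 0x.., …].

RES = [ 0xdb  0xb2  0x58  0xfc  0x2d  0x7d  0xb2  0x0a ]

  t0: 0a a1 58 fc 2d 7d b2 db
  t1: db b2 7d fc fc 7d a1 0a
  t2: db b2 58 fc 2d 7d b2 0a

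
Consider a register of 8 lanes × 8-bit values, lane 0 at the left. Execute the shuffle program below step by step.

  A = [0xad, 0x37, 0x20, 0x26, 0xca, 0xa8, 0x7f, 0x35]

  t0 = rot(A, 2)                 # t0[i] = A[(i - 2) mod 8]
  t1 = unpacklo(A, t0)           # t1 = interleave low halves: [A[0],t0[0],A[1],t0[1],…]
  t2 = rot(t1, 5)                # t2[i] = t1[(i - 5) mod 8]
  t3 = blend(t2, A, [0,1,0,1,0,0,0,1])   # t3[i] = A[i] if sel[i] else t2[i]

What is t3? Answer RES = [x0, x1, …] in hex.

RES = [0x35, 0x37, 0xad, 0x26, 0x37, 0xad, 0x7f, 0x35]

  t0: 7f 35 ad 37 20 26 ca a8
  t1: ad 7f 37 35 20 ad 26 37
  t2: 35 20 ad 26 37 ad 7f 37
  t3: 35 37 ad 26 37 ad 7f 35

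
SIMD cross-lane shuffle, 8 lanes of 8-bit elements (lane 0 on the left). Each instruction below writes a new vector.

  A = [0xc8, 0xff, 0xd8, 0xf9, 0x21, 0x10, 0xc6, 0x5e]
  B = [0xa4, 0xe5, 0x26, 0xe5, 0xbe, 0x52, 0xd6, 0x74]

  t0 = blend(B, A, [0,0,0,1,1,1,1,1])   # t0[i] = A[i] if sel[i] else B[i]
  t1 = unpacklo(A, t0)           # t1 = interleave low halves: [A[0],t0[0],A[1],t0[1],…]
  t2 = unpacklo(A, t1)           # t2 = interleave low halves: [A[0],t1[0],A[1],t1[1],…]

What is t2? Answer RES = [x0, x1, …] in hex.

→ t0 |a4|e5|26|f9|21|10|c6|5e|
→ t1 |c8|a4|ff|e5|d8|26|f9|f9|
→ t2 |c8|c8|ff|a4|d8|ff|f9|e5|

RES = [ 0xc8  0xc8  0xff  0xa4  0xd8  0xff  0xf9  0xe5 ]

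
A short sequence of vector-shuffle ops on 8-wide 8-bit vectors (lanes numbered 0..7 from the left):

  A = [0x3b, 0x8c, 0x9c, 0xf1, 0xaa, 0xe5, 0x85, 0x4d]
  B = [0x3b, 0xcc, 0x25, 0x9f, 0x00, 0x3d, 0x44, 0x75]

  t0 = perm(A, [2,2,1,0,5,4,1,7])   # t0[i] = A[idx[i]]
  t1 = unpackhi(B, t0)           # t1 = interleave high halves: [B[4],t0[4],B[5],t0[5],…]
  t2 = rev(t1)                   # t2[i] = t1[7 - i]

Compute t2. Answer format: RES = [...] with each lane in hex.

t0 = [0x9c, 0x9c, 0x8c, 0x3b, 0xe5, 0xaa, 0x8c, 0x4d]
t1 = [0x00, 0xe5, 0x3d, 0xaa, 0x44, 0x8c, 0x75, 0x4d]
t2 = [0x4d, 0x75, 0x8c, 0x44, 0xaa, 0x3d, 0xe5, 0x00]

RES = [ 0x4d  0x75  0x8c  0x44  0xaa  0x3d  0xe5  0x00 ]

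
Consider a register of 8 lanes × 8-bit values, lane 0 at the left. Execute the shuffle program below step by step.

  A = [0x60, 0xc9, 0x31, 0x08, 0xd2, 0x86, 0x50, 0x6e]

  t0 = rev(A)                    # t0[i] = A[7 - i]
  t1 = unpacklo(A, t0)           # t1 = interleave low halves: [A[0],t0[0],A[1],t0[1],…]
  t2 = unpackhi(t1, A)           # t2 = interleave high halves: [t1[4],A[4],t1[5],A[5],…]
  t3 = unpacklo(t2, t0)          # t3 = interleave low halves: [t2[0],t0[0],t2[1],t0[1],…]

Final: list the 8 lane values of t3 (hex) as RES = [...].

t0 = [0x6e, 0x50, 0x86, 0xd2, 0x08, 0x31, 0xc9, 0x60]
t1 = [0x60, 0x6e, 0xc9, 0x50, 0x31, 0x86, 0x08, 0xd2]
t2 = [0x31, 0xd2, 0x86, 0x86, 0x08, 0x50, 0xd2, 0x6e]
t3 = [0x31, 0x6e, 0xd2, 0x50, 0x86, 0x86, 0x86, 0xd2]

RES = [0x31, 0x6e, 0xd2, 0x50, 0x86, 0x86, 0x86, 0xd2]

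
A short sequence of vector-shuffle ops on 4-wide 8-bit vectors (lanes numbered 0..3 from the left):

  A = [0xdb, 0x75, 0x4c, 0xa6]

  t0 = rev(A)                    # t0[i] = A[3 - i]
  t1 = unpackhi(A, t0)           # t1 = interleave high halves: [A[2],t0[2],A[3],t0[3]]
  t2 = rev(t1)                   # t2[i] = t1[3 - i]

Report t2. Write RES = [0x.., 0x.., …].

→ t0 |a6|4c|75|db|
→ t1 |4c|75|a6|db|
→ t2 |db|a6|75|4c|

RES = [ 0xdb  0xa6  0x75  0x4c ]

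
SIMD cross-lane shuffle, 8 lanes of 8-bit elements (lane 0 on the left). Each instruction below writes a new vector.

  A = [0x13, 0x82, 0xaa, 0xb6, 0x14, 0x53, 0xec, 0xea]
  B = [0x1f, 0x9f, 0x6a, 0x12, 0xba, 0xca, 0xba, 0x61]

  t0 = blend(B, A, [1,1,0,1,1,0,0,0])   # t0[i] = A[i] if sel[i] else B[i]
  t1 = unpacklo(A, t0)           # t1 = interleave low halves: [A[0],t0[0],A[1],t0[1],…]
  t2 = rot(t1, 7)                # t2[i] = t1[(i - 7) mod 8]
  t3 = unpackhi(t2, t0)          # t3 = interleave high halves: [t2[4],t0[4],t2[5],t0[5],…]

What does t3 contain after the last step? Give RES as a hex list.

RES = [0x6a, 0x14, 0xb6, 0xca, 0xb6, 0xba, 0x13, 0x61]

  t0: 13 82 6a b6 14 ca ba 61
  t1: 13 13 82 82 aa 6a b6 b6
  t2: 13 82 82 aa 6a b6 b6 13
  t3: 6a 14 b6 ca b6 ba 13 61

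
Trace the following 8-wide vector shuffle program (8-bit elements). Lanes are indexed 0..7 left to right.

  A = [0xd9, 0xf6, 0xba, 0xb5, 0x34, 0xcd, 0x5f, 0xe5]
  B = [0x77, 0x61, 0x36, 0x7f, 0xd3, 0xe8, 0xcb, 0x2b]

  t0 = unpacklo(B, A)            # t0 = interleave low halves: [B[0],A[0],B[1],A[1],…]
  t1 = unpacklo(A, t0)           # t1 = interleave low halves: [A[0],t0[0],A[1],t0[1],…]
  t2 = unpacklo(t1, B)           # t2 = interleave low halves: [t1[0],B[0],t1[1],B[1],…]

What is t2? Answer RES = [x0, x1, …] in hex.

RES = [0xd9, 0x77, 0x77, 0x61, 0xf6, 0x36, 0xd9, 0x7f]

  t0: 77 d9 61 f6 36 ba 7f b5
  t1: d9 77 f6 d9 ba 61 b5 f6
  t2: d9 77 77 61 f6 36 d9 7f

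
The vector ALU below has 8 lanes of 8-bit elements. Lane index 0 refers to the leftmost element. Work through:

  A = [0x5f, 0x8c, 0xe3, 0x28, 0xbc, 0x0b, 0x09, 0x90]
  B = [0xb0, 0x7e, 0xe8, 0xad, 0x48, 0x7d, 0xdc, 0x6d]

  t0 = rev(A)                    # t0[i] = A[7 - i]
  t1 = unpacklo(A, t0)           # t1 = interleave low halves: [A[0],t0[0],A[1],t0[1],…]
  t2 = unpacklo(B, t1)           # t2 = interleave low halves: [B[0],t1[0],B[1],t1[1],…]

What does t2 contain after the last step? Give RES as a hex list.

t0 = [0x90, 0x09, 0x0b, 0xbc, 0x28, 0xe3, 0x8c, 0x5f]
t1 = [0x5f, 0x90, 0x8c, 0x09, 0xe3, 0x0b, 0x28, 0xbc]
t2 = [0xb0, 0x5f, 0x7e, 0x90, 0xe8, 0x8c, 0xad, 0x09]

RES = [0xb0, 0x5f, 0x7e, 0x90, 0xe8, 0x8c, 0xad, 0x09]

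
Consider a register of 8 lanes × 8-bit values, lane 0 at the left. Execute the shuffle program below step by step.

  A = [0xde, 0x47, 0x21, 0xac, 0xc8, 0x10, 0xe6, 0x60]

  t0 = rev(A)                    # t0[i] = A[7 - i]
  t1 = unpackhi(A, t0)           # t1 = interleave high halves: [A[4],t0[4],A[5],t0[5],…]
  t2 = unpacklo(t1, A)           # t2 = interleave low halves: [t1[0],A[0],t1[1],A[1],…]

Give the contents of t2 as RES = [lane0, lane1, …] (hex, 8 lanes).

RES = [0xc8, 0xde, 0xac, 0x47, 0x10, 0x21, 0x21, 0xac]

  t0: 60 e6 10 c8 ac 21 47 de
  t1: c8 ac 10 21 e6 47 60 de
  t2: c8 de ac 47 10 21 21 ac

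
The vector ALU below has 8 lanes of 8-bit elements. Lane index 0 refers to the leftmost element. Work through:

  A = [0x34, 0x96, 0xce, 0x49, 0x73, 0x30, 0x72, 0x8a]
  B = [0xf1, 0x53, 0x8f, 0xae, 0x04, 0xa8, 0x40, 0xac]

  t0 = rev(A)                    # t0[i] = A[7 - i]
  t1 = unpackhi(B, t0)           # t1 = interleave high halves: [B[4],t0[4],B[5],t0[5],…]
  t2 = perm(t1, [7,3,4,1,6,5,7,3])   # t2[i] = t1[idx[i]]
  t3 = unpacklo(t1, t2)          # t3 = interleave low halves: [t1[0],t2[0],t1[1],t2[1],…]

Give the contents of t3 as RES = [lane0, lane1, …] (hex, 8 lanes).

RES = [0x04, 0x34, 0x49, 0xce, 0xa8, 0x40, 0xce, 0x49]

  t0: 8a 72 30 73 49 ce 96 34
  t1: 04 49 a8 ce 40 96 ac 34
  t2: 34 ce 40 49 ac 96 34 ce
  t3: 04 34 49 ce a8 40 ce 49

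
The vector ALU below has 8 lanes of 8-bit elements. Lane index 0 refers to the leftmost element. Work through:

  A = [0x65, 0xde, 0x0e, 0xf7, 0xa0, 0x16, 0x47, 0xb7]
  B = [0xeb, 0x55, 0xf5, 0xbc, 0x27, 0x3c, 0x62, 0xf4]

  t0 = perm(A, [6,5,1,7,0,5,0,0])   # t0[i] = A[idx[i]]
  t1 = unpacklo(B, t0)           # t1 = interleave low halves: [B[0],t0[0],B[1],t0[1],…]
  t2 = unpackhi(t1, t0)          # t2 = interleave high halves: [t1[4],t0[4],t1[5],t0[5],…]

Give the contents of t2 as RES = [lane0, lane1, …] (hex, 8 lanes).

RES = [0xf5, 0x65, 0xde, 0x16, 0xbc, 0x65, 0xb7, 0x65]

→ t0 |47|16|de|b7|65|16|65|65|
→ t1 |eb|47|55|16|f5|de|bc|b7|
→ t2 |f5|65|de|16|bc|65|b7|65|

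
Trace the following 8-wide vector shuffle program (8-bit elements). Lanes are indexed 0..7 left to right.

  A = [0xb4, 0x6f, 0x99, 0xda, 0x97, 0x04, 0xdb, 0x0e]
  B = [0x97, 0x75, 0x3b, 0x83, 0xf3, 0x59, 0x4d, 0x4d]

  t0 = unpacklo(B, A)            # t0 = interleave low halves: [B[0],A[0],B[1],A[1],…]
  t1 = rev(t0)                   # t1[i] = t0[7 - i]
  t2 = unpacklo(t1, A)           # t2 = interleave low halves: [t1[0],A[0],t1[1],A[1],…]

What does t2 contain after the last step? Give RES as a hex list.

RES = [0xda, 0xb4, 0x83, 0x6f, 0x99, 0x99, 0x3b, 0xda]

→ t0 |97|b4|75|6f|3b|99|83|da|
→ t1 |da|83|99|3b|6f|75|b4|97|
→ t2 |da|b4|83|6f|99|99|3b|da|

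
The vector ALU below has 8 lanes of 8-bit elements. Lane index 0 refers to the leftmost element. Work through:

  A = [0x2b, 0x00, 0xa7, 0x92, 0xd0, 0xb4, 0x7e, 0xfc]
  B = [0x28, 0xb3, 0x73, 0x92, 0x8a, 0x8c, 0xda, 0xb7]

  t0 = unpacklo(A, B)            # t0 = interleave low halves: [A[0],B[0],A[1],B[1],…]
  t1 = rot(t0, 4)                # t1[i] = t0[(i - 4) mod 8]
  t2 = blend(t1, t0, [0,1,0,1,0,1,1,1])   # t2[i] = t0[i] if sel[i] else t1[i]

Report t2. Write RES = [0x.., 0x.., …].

RES = [0xa7, 0x28, 0x92, 0xb3, 0x2b, 0x73, 0x92, 0x92]

t0 = [0x2b, 0x28, 0x00, 0xb3, 0xa7, 0x73, 0x92, 0x92]
t1 = [0xa7, 0x73, 0x92, 0x92, 0x2b, 0x28, 0x00, 0xb3]
t2 = [0xa7, 0x28, 0x92, 0xb3, 0x2b, 0x73, 0x92, 0x92]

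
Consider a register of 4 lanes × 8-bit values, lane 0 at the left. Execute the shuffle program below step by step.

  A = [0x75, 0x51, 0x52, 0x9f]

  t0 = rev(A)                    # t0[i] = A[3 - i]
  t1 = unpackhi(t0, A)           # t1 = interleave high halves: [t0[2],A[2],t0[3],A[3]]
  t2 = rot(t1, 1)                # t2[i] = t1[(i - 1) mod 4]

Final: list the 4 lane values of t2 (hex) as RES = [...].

RES = [0x9f, 0x51, 0x52, 0x75]

→ t0 |9f|52|51|75|
→ t1 |51|52|75|9f|
→ t2 |9f|51|52|75|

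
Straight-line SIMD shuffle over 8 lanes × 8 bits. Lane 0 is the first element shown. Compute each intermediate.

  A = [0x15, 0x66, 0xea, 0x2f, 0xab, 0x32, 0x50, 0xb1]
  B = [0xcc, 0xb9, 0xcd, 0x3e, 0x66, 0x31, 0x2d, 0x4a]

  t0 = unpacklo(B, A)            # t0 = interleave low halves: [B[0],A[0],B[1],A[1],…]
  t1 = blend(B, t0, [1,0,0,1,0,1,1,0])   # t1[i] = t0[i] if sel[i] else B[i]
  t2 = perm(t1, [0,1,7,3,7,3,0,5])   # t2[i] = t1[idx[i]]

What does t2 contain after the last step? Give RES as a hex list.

  t0: cc 15 b9 66 cd ea 3e 2f
  t1: cc b9 cd 66 66 ea 3e 4a
  t2: cc b9 4a 66 4a 66 cc ea

RES = [ 0xcc  0xb9  0x4a  0x66  0x4a  0x66  0xcc  0xea ]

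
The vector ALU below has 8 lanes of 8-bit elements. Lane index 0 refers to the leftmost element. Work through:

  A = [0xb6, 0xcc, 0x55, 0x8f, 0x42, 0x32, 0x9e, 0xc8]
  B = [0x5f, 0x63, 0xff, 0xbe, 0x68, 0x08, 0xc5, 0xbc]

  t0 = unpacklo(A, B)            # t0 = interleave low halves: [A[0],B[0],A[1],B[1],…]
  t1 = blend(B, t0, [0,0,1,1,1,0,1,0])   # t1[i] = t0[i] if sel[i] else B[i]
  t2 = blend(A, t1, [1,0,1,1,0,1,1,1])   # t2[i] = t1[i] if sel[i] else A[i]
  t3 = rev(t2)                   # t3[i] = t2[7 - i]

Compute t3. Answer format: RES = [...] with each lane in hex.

RES = [ 0xbc  0x8f  0x08  0x42  0x63  0xcc  0xcc  0x5f ]

  t0: b6 5f cc 63 55 ff 8f be
  t1: 5f 63 cc 63 55 08 8f bc
  t2: 5f cc cc 63 42 08 8f bc
  t3: bc 8f 08 42 63 cc cc 5f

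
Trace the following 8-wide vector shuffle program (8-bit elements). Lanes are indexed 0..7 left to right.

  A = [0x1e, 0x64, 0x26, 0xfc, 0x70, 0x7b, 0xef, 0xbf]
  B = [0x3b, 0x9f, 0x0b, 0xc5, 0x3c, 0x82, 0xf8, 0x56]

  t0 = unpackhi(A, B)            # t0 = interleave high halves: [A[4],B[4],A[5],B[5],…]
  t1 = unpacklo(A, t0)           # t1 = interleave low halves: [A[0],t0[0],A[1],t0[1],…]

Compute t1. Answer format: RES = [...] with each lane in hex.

t0 = [0x70, 0x3c, 0x7b, 0x82, 0xef, 0xf8, 0xbf, 0x56]
t1 = [0x1e, 0x70, 0x64, 0x3c, 0x26, 0x7b, 0xfc, 0x82]

RES = [ 0x1e  0x70  0x64  0x3c  0x26  0x7b  0xfc  0x82 ]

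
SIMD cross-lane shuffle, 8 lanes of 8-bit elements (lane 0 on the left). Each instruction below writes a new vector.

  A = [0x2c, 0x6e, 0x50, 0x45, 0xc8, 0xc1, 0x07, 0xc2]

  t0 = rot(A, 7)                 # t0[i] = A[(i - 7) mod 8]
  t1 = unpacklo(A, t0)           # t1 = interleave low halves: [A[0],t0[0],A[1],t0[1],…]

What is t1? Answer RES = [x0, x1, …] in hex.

RES = [0x2c, 0x6e, 0x6e, 0x50, 0x50, 0x45, 0x45, 0xc8]

→ t0 |6e|50|45|c8|c1|07|c2|2c|
→ t1 |2c|6e|6e|50|50|45|45|c8|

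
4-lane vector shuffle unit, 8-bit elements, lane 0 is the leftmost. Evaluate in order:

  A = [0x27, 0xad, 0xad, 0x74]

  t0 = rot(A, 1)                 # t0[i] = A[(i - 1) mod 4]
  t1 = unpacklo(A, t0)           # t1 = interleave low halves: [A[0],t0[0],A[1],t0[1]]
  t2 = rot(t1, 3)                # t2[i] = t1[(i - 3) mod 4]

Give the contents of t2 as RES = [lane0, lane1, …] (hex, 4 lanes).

RES = [ 0x74  0xad  0x27  0x27 ]

→ t0 |74|27|ad|ad|
→ t1 |27|74|ad|27|
→ t2 |74|ad|27|27|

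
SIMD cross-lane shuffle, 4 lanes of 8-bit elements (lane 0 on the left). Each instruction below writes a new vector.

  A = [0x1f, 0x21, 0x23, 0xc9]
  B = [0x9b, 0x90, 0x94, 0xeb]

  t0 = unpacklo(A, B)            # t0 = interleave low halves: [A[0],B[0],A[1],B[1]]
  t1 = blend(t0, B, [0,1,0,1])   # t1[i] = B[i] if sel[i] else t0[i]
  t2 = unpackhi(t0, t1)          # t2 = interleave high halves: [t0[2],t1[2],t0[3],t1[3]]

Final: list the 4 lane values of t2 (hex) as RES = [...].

RES = [ 0x21  0x21  0x90  0xeb ]

t0 = [0x1f, 0x9b, 0x21, 0x90]
t1 = [0x1f, 0x90, 0x21, 0xeb]
t2 = [0x21, 0x21, 0x90, 0xeb]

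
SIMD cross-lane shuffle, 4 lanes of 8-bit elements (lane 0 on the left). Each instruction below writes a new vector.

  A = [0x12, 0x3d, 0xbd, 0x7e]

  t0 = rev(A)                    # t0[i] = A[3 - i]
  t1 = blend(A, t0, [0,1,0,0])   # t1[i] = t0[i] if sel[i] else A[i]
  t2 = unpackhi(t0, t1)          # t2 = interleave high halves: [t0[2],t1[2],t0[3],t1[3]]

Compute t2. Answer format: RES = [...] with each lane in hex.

  t0: 7e bd 3d 12
  t1: 12 bd bd 7e
  t2: 3d bd 12 7e

RES = [0x3d, 0xbd, 0x12, 0x7e]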